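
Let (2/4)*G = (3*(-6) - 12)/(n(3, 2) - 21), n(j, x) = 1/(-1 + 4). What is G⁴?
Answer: 65610000/923521 ≈ 71.043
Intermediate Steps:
n(j, x) = ⅓ (n(j, x) = 1/3 = ⅓)
G = 90/31 (G = 2*((3*(-6) - 12)/(⅓ - 21)) = 2*((-18 - 12)/(-62/3)) = 2*(-30*(-3/62)) = 2*(45/31) = 90/31 ≈ 2.9032)
G⁴ = (90/31)⁴ = 65610000/923521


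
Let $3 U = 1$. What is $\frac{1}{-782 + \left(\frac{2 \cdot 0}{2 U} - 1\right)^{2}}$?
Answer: $- \frac{1}{781} \approx -0.0012804$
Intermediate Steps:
$U = \frac{1}{3}$ ($U = \frac{1}{3} \cdot 1 = \frac{1}{3} \approx 0.33333$)
$\frac{1}{-782 + \left(\frac{2 \cdot 0}{2 U} - 1\right)^{2}} = \frac{1}{-782 + \left(\frac{2 \cdot 0}{2 \cdot \frac{1}{3}} - 1\right)^{2}} = \frac{1}{-782 + \left(\frac{0}{\frac{2}{3}} - 1\right)^{2}} = \frac{1}{-782 + \left(0 \cdot \frac{3}{2} - 1\right)^{2}} = \frac{1}{-782 + \left(0 - 1\right)^{2}} = \frac{1}{-782 + \left(-1\right)^{2}} = \frac{1}{-782 + 1} = \frac{1}{-781} = - \frac{1}{781}$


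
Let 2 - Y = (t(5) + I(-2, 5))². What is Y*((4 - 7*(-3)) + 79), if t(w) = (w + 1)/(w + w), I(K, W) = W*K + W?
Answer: -45136/25 ≈ -1805.4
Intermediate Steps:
I(K, W) = W + K*W (I(K, W) = K*W + W = W + K*W)
t(w) = (1 + w)/(2*w) (t(w) = (1 + w)/((2*w)) = (1 + w)*(1/(2*w)) = (1 + w)/(2*w))
Y = -434/25 (Y = 2 - ((½)*(1 + 5)/5 + 5*(1 - 2))² = 2 - ((½)*(⅕)*6 + 5*(-1))² = 2 - (⅗ - 5)² = 2 - (-22/5)² = 2 - 1*484/25 = 2 - 484/25 = -434/25 ≈ -17.360)
Y*((4 - 7*(-3)) + 79) = -434*((4 - 7*(-3)) + 79)/25 = -434*((4 + 21) + 79)/25 = -434*(25 + 79)/25 = -434/25*104 = -45136/25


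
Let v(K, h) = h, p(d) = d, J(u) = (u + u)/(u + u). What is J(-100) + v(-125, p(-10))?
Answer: -9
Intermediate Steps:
J(u) = 1 (J(u) = (2*u)/((2*u)) = (2*u)*(1/(2*u)) = 1)
J(-100) + v(-125, p(-10)) = 1 - 10 = -9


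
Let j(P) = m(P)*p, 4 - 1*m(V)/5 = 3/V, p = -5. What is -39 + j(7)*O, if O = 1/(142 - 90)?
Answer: -14821/364 ≈ -40.717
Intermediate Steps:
O = 1/52 ≈ 0.019231
m(V) = 20 - 15/V
j(P) = -100 + 75/P (j(P) = (20 - 15/P)*(-5) = -100 + 75/P)
-39 + j(7)*O = -39 + (-100 + 75/7)*(1/52) = -39 - 625/7*1/52 = -39 - 625/364 = -14821/364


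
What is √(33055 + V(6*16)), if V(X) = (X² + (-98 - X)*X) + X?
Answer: √23743 ≈ 154.09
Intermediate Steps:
V(X) = X + X² + X*(-98 - X) (V(X) = (X² + X*(-98 - X)) + X = X + X² + X*(-98 - X))
√(33055 + V(6*16)) = √(33055 - 582*16) = √(33055 - 97*96) = √(33055 - 9312) = √23743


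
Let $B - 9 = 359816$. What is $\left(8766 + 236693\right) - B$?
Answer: $-114366$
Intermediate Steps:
$B = 359825$ ($B = 9 + 359816 = 359825$)
$\left(8766 + 236693\right) - B = \left(8766 + 236693\right) - 359825 = 245459 - 359825 = -114366$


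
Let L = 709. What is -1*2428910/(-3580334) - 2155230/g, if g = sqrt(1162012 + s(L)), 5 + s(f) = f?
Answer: 1214455/1790167 - 359205*sqrt(290679)/96893 ≈ -1998.1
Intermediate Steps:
s(f) = -5 + f
g = 2*sqrt(290679) (g = sqrt(1162012 + (-5 + 709)) = sqrt(1162012 + 704) = sqrt(1162716) = 2*sqrt(290679) ≈ 1078.3)
-1*2428910/(-3580334) - 2155230/g = -1*2428910/(-3580334) - 2155230*sqrt(290679)/581358 = -2428910*(-1/3580334) - 359205*sqrt(290679)/96893 = 1214455/1790167 - 359205*sqrt(290679)/96893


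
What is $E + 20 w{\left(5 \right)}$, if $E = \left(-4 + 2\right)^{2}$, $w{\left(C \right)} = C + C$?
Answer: $204$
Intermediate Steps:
$w{\left(C \right)} = 2 C$
$E = 4$ ($E = \left(-2\right)^{2} = 4$)
$E + 20 w{\left(5 \right)} = 4 + 20 \cdot 2 \cdot 5 = 4 + 20 \cdot 10 = 4 + 200 = 204$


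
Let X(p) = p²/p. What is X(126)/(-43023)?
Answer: -42/14341 ≈ -0.0029287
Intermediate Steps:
X(p) = p
X(126)/(-43023) = 126/(-43023) = 126*(-1/43023) = -42/14341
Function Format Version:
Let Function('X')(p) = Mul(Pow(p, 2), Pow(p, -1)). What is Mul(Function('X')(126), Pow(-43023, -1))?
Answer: Rational(-42, 14341) ≈ -0.0029287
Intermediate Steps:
Function('X')(p) = p
Mul(Function('X')(126), Pow(-43023, -1)) = Mul(126, Pow(-43023, -1)) = Mul(126, Rational(-1, 43023)) = Rational(-42, 14341)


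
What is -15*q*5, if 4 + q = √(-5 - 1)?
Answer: 300 - 75*I*√6 ≈ 300.0 - 183.71*I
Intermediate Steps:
q = -4 + I*√6 (q = -4 + √(-5 - 1) = -4 + √(-6) = -4 + I*√6 ≈ -4.0 + 2.4495*I)
-15*q*5 = -15*(-4 + I*√6)*5 = (60 - 15*I*√6)*5 = 300 - 75*I*√6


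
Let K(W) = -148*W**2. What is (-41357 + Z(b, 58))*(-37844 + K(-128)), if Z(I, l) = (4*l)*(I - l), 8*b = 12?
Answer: 134129648340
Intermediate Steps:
b = 3/2 (b = (1/8)*12 = 3/2 ≈ 1.5000)
Z(I, l) = 4*l*(I - l)
(-41357 + Z(b, 58))*(-37844 + K(-128)) = (-41357 + 4*58*(3/2 - 1*58))*(-37844 - 148*(-128)**2) = (-41357 + 4*58*(3/2 - 58))*(-37844 - 148*16384) = (-41357 + 4*58*(-113/2))*(-37844 - 2424832) = (-41357 - 13108)*(-2462676) = -54465*(-2462676) = 134129648340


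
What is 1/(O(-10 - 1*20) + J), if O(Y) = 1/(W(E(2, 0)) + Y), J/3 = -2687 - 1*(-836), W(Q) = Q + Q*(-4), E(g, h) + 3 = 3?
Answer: -30/166591 ≈ -0.00018008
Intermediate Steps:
E(g, h) = 0 (E(g, h) = -3 + 3 = 0)
W(Q) = -3*Q (W(Q) = Q - 4*Q = -3*Q)
J = -5553 (J = 3*(-2687 - 1*(-836)) = 3*(-2687 + 836) = 3*(-1851) = -5553)
O(Y) = 1/Y (O(Y) = 1/(-3*0 + Y) = 1/(0 + Y) = 1/Y)
1/(O(-10 - 1*20) + J) = 1/(1/(-10 - 1*20) - 5553) = 1/(1/(-10 - 20) - 5553) = 1/(1/(-30) - 5553) = 1/(-1/30 - 5553) = 1/(-166591/30) = -30/166591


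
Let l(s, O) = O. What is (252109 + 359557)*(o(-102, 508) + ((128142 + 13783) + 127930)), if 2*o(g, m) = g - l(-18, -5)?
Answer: 165031462629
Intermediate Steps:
o(g, m) = 5/2 + g/2 (o(g, m) = (g - 1*(-5))/2 = (g + 5)/2 = (5 + g)/2 = 5/2 + g/2)
(252109 + 359557)*(o(-102, 508) + ((128142 + 13783) + 127930)) = (252109 + 359557)*((5/2 + (½)*(-102)) + ((128142 + 13783) + 127930)) = 611666*((5/2 - 51) + (141925 + 127930)) = 611666*(-97/2 + 269855) = 611666*(539613/2) = 165031462629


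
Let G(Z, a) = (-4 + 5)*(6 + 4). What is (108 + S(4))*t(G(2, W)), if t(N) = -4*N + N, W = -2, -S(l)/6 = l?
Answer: -2520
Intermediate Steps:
S(l) = -6*l
G(Z, a) = 10 (G(Z, a) = 1*10 = 10)
t(N) = -3*N
(108 + S(4))*t(G(2, W)) = (108 - 6*4)*(-3*10) = (108 - 24)*(-30) = 84*(-30) = -2520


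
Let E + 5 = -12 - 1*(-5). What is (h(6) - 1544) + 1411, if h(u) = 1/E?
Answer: -1597/12 ≈ -133.08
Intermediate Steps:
E = -12 (E = -5 + (-12 - 1*(-5)) = -5 + (-12 + 5) = -5 - 7 = -12)
h(u) = -1/12 (h(u) = 1/(-12) = -1/12)
(h(6) - 1544) + 1411 = (-1/12 - 1544) + 1411 = -18529/12 + 1411 = -1597/12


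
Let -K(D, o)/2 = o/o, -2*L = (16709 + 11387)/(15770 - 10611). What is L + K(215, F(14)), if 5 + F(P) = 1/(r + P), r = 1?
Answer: -24366/5159 ≈ -4.7230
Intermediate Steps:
L = -14048/5159 (L = -(16709 + 11387)/(2*(15770 - 10611)) = -14048/5159 ≈ -2.7230)
F(P) = -5 + 1/(1 + P)
K(D, o) = -2 (K(D, o) = -2*o/o = -2*1 = -2)
L + K(215, F(14)) = -14048/5159 - 2 = -24366/5159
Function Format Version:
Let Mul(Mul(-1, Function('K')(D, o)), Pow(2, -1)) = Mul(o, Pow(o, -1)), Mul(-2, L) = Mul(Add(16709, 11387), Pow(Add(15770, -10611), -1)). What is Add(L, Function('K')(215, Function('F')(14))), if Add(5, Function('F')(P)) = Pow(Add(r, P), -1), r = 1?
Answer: Rational(-24366, 5159) ≈ -4.7230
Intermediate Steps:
L = Rational(-14048, 5159) (L = Mul(Rational(-1, 2), Mul(Add(16709, 11387), Pow(Add(15770, -10611), -1))) = Mul(Rational(-1, 2), Mul(28096, Pow(5159, -1))) = Mul(Rational(-1, 2), Mul(28096, Rational(1, 5159))) = Mul(Rational(-1, 2), Rational(28096, 5159)) = Rational(-14048, 5159) ≈ -2.7230)
Function('F')(P) = Add(-5, Pow(Add(1, P), -1))
Function('K')(D, o) = -2 (Function('K')(D, o) = Mul(-2, Mul(o, Pow(o, -1))) = Mul(-2, 1) = -2)
Add(L, Function('K')(215, Function('F')(14))) = Add(Rational(-14048, 5159), -2) = Rational(-24366, 5159)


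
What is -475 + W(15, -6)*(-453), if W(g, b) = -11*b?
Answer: -30373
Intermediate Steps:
-475 + W(15, -6)*(-453) = -475 - 11*(-6)*(-453) = -475 + 66*(-453) = -475 - 29898 = -30373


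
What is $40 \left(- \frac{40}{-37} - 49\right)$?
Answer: $- \frac{70920}{37} \approx -1916.8$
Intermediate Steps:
$40 \left(- \frac{40}{-37} - 49\right) = 40 \left(\left(-40\right) \left(- \frac{1}{37}\right) - 49\right) = 40 \left(\frac{40}{37} - 49\right) = 40 \left(- \frac{1773}{37}\right) = - \frac{70920}{37}$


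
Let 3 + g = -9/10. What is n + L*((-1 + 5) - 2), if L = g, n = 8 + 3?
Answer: 16/5 ≈ 3.2000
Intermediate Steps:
g = -39/10 (g = -3 - 9/10 = -39/10 ≈ -3.9000)
n = 11
L = -39/10 ≈ -3.9000
n + L*((-1 + 5) - 2) = 11 - 39*((-1 + 5) - 2)/10 = 11 - 39*(4 - 2)/10 = 11 - 39/10*2 = 11 - 39/5 = 16/5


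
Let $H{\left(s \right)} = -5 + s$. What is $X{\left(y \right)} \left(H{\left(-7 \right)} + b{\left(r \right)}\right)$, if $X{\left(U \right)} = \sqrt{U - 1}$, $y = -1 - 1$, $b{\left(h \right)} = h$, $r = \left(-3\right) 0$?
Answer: $- 12 i \sqrt{3} \approx - 20.785 i$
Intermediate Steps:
$r = 0$
$y = -2$
$X{\left(U \right)} = \sqrt{-1 + U}$
$X{\left(y \right)} \left(H{\left(-7 \right)} + b{\left(r \right)}\right) = \sqrt{-1 - 2} \left(\left(-5 - 7\right) + 0\right) = \sqrt{-3} \left(-12 + 0\right) = i \sqrt{3} \left(-12\right) = - 12 i \sqrt{3}$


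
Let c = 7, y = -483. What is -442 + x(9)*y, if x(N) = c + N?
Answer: -8170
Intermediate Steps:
x(N) = 7 + N
-442 + x(9)*y = -442 + (7 + 9)*(-483) = -442 + 16*(-483) = -442 - 7728 = -8170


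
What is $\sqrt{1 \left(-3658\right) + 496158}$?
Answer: $50 \sqrt{197} \approx 701.78$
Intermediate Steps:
$\sqrt{1 \left(-3658\right) + 496158} = \sqrt{-3658 + 496158} = \sqrt{492500} = 50 \sqrt{197}$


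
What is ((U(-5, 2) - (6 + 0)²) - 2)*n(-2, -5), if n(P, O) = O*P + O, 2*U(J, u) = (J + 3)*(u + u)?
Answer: -210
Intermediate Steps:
U(J, u) = u*(3 + J) (U(J, u) = ((J + 3)*(u + u))/2 = ((3 + J)*(2*u))/2 = (2*u*(3 + J))/2 = u*(3 + J))
n(P, O) = O + O*P
((U(-5, 2) - (6 + 0)²) - 2)*n(-2, -5) = ((2*(3 - 5) - (6 + 0)²) - 2)*(-5*(1 - 2)) = ((2*(-2) - 1*6²) - 2)*(-5*(-1)) = ((-4 - 1*36) - 2)*5 = ((-4 - 36) - 2)*5 = (-40 - 2)*5 = -42*5 = -210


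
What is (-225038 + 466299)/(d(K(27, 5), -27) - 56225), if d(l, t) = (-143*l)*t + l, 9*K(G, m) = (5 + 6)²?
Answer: -2171349/38723 ≈ -56.074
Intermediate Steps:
K(G, m) = 121/9 (K(G, m) = (5 + 6)²/9 = (⅑)*11² = (⅑)*121 = 121/9)
d(l, t) = l - 143*l*t (d(l, t) = -143*l*t + l = l - 143*l*t)
(-225038 + 466299)/(d(K(27, 5), -27) - 56225) = (-225038 + 466299)/(121*(1 - 143*(-27))/9 - 56225) = 241261/(121*(1 + 3861)/9 - 56225) = 241261/((121/9)*3862 - 56225) = 241261/(467302/9 - 56225) = 241261/(-38723/9) = 241261*(-9/38723) = -2171349/38723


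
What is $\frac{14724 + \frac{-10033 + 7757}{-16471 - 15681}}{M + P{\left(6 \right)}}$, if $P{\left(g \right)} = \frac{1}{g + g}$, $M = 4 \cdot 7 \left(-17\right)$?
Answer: $- \frac{710112486}{22952509} \approx -30.938$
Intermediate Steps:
$M = -476$ ($M = 28 \left(-17\right) = -476$)
$P{\left(g \right)} = \frac{1}{2 g}$
$\frac{14724 + \frac{-10033 + 7757}{-16471 - 15681}}{M + P{\left(6 \right)}} = \frac{14724 + \frac{-10033 + 7757}{-16471 - 15681}}{-476 + \frac{1}{2 \cdot 6}} = \frac{14724 - \frac{2276}{-32152}}{-476 + \frac{1}{2} \cdot \frac{1}{6}} = \frac{14724 - - \frac{569}{8038}}{-476 + \frac{1}{12}} = \frac{14724 + \frac{569}{8038}}{- \frac{5711}{12}} = \frac{118352081}{8038} \left(- \frac{12}{5711}\right) = - \frac{710112486}{22952509}$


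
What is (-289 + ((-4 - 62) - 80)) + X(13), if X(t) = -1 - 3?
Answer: -439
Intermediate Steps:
X(t) = -4
(-289 + ((-4 - 62) - 80)) + X(13) = (-289 + ((-4 - 62) - 80)) - 4 = (-289 + (-66 - 80)) - 4 = (-289 - 146) - 4 = -435 - 4 = -439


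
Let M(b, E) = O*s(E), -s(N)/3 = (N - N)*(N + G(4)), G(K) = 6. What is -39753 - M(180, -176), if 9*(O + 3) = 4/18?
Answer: -39753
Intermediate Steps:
O = -241/81 (O = -3 + (4/18)/9 = -3 + (4*(1/18))/9 = -3 + (⅑)*(2/9) = -3 + 2/81 = -241/81 ≈ -2.9753)
s(N) = 0 (s(N) = -3*(N - N)*(N + 6) = -0*(6 + N) = -3*0 = 0)
M(b, E) = 0 (M(b, E) = -241/81*0 = 0)
-39753 - M(180, -176) = -39753 - 1*0 = -39753 + 0 = -39753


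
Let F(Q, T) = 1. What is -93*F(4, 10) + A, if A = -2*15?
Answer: -123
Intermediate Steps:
A = -30
-93*F(4, 10) + A = -93*1 - 30 = -93 - 30 = -123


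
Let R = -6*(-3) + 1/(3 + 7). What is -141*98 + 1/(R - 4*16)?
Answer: -6342472/459 ≈ -13818.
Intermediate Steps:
R = 181/10 (R = 18 + 1/10 = 18 + ⅒ = 181/10 ≈ 18.100)
-141*98 + 1/(R - 4*16) = -141*98 + 1/(181/10 - 4*16) = -13818 + 1/(181/10 - 64) = -13818 + 1/(-459/10) = -13818 - 10/459 = -6342472/459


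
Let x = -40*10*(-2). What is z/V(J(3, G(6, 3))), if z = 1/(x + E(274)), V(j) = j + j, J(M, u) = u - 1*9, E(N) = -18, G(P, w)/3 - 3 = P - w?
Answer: 1/14076 ≈ 7.1043e-5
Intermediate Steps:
G(P, w) = 9 - 3*w + 3*P (G(P, w) = 9 + 3*(P - w) = 9 + (-3*w + 3*P) = 9 - 3*w + 3*P)
J(M, u) = -9 + u (J(M, u) = u - 9 = -9 + u)
V(j) = 2*j
x = 800 (x = -400*(-2) = 800)
z = 1/782 (z = 1/(800 - 18) = 1/782 ≈ 0.0012788)
z/V(J(3, G(6, 3))) = 1/(782*((2*(-9 + (9 - 3*3 + 3*6))))) = 1/(782*((2*(-9 + (9 - 9 + 18))))) = 1/(782*((2*(-9 + 18)))) = 1/(782*((2*9))) = (1/782)/18 = (1/782)*(1/18) = 1/14076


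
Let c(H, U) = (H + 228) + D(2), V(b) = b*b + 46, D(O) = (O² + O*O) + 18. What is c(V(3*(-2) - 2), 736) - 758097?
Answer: -757733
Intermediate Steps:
D(O) = 18 + 2*O² (D(O) = (O² + O²) + 18 = 2*O² + 18 = 18 + 2*O²)
V(b) = 46 + b² (V(b) = b² + 46 = 46 + b²)
c(H, U) = 254 + H (c(H, U) = (H + 228) + (18 + 2*2²) = (228 + H) + (18 + 2*4) = (228 + H) + (18 + 8) = (228 + H) + 26 = 254 + H)
c(V(3*(-2) - 2), 736) - 758097 = (254 + (46 + (3*(-2) - 2)²)) - 758097 = (254 + (46 + (-6 - 2)²)) - 758097 = (254 + (46 + (-8)²)) - 758097 = (254 + (46 + 64)) - 758097 = (254 + 110) - 758097 = 364 - 758097 = -757733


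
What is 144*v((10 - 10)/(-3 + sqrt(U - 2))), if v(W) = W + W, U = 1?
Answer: 0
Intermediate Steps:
v(W) = 2*W
144*v((10 - 10)/(-3 + sqrt(U - 2))) = 144*(2*((10 - 10)/(-3 + sqrt(1 - 2)))) = 144*(2*(0/(-3 + sqrt(-1)))) = 144*(2*(0/(-3 + I))) = 144*(2*(0*((-3 - I)/10))) = 144*(2*0) = 144*0 = 0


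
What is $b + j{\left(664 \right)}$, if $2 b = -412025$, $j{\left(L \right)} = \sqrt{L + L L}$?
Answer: $- \frac{412025}{2} + 2 \sqrt{110390} \approx -2.0535 \cdot 10^{5}$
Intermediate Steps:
$j{\left(L \right)} = \sqrt{L + L^{2}}$
$b = - \frac{412025}{2}$ ($b = \frac{1}{2} \left(-412025\right) = - \frac{412025}{2} \approx -2.0601 \cdot 10^{5}$)
$b + j{\left(664 \right)} = - \frac{412025}{2} + \sqrt{664 \left(1 + 664\right)} = - \frac{412025}{2} + \sqrt{664 \cdot 665} = - \frac{412025}{2} + \sqrt{441560} = - \frac{412025}{2} + 2 \sqrt{110390}$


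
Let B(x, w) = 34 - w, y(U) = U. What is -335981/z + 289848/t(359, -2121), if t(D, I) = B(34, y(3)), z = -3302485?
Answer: 957229087691/102377035 ≈ 9350.0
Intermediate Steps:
t(D, I) = 31 (t(D, I) = 34 - 1*3 = 34 - 3 = 31)
-335981/z + 289848/t(359, -2121) = -335981/(-3302485) + 289848/31 = -335981*(-1/3302485) + 289848*(1/31) = 335981/3302485 + 289848/31 = 957229087691/102377035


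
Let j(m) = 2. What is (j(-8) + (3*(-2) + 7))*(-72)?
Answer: -216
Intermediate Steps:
(j(-8) + (3*(-2) + 7))*(-72) = (2 + (3*(-2) + 7))*(-72) = (2 + (-6 + 7))*(-72) = (2 + 1)*(-72) = 3*(-72) = -216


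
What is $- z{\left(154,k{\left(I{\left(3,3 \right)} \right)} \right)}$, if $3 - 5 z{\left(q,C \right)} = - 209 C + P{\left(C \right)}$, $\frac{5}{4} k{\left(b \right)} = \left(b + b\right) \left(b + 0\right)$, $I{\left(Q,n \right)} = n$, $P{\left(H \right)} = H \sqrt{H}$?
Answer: $- \frac{15063}{25} + \frac{432 \sqrt{10}}{125} \approx -591.59$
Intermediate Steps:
$P{\left(H \right)} = H^{\frac{3}{2}}$
$k{\left(b \right)} = \frac{8 b^{2}}{5}$ ($k{\left(b \right)} = \frac{4 \left(b + b\right) \left(b + 0\right)}{5} = \frac{4 \cdot 2 b b}{5} = \frac{4 \cdot 2 b^{2}}{5} = \frac{8 b^{2}}{5}$)
$z{\left(q,C \right)} = \frac{3}{5} - \frac{C^{\frac{3}{2}}}{5} + \frac{209 C}{5}$ ($z{\left(q,C \right)} = \frac{3}{5} - \frac{- 209 C + C^{\frac{3}{2}}}{5} = \frac{3}{5} - \frac{C^{\frac{3}{2}} - 209 C}{5} = \frac{3}{5} - \left(- \frac{209 C}{5} + \frac{C^{\frac{3}{2}}}{5}\right) = \frac{3}{5} - \frac{C^{\frac{3}{2}}}{5} + \frac{209 C}{5}$)
$- z{\left(154,k{\left(I{\left(3,3 \right)} \right)} \right)} = - (\frac{3}{5} - \frac{\left(\frac{8 \cdot 3^{2}}{5}\right)^{\frac{3}{2}}}{5} + \frac{209 \frac{8 \cdot 3^{2}}{5}}{5}) = - (\frac{3}{5} - \frac{\left(\frac{8}{5} \cdot 9\right)^{\frac{3}{2}}}{5} + \frac{209 \cdot \frac{8}{5} \cdot 9}{5}) = - (\frac{3}{5} - \frac{\left(\frac{72}{5}\right)^{\frac{3}{2}}}{5} + \frac{209}{5} \cdot \frac{72}{5}) = - (\frac{3}{5} - \frac{\frac{432}{25} \sqrt{10}}{5} + \frac{15048}{25}) = - (\frac{3}{5} - \frac{432 \sqrt{10}}{125} + \frac{15048}{25}) = - (\frac{15063}{25} - \frac{432 \sqrt{10}}{125}) = - \frac{15063}{25} + \frac{432 \sqrt{10}}{125}$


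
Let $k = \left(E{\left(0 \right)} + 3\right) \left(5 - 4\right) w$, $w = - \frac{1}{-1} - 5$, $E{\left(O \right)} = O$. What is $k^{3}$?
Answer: $-1728$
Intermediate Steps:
$w = -4$ ($w = \left(-1\right) \left(-1\right) - 5 = 1 - 5 = -4$)
$k = -12$ ($k = \left(0 + 3\right) \left(5 - 4\right) \left(-4\right) = 3 \cdot 1 \left(-4\right) = 3 \left(-4\right) = -12$)
$k^{3} = \left(-12\right)^{3} = -1728$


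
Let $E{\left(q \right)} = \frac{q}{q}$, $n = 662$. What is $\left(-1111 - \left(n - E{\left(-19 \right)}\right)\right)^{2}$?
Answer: $3139984$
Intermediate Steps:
$E{\left(q \right)} = 1$
$\left(-1111 - \left(n - E{\left(-19 \right)}\right)\right)^{2} = \left(-1111 + \left(1 - 662\right)\right)^{2} = \left(-1111 - 661\right)^{2} = \left(-1772\right)^{2} = 3139984$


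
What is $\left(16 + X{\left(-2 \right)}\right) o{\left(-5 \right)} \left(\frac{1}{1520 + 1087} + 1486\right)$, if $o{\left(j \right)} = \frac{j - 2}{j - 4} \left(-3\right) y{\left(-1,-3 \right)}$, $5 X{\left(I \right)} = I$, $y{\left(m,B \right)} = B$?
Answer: $\frac{705068546}{4345} \approx 1.6227 \cdot 10^{5}$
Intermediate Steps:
$X{\left(I \right)} = \frac{I}{5}$
$o{\left(j \right)} = \frac{9 \left(-2 + j\right)}{-4 + j}$ ($o{\left(j \right)} = \frac{j - 2}{j - 4} \left(-3\right) \left(-3\right) = \frac{-2 + j}{-4 + j} \left(-3\right) \left(-3\right) = - \frac{3 \left(-2 + j\right)}{-4 + j} \left(-3\right) = \frac{9 \left(-2 + j\right)}{-4 + j}$)
$\left(16 + X{\left(-2 \right)}\right) o{\left(-5 \right)} \left(\frac{1}{1520 + 1087} + 1486\right) = \left(16 + \frac{1}{5} \left(-2\right)\right) \frac{9 \left(-2 - 5\right)}{-4 - 5} \left(\frac{1}{1520 + 1087} + 1486\right) = \left(16 - \frac{2}{5}\right) 9 \frac{1}{-9} \left(-7\right) \left(\frac{1}{2607} + 1486\right) = \frac{78 \cdot 9 \left(- \frac{1}{9}\right) \left(-7\right)}{5} \left(\frac{1}{2607} + 1486\right) = \frac{78}{5} \cdot 7 \cdot \frac{3874003}{2607} = \frac{546}{5} \cdot \frac{3874003}{2607} = \frac{705068546}{4345}$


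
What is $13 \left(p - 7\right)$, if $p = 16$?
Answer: $117$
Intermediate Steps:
$13 \left(p - 7\right) = 13 \left(16 - 7\right) = 13 \cdot 9 = 117$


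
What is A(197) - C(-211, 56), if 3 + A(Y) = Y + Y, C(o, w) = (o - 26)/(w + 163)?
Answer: 28622/73 ≈ 392.08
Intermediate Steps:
C(o, w) = (-26 + o)/(163 + w)
A(Y) = -3 + 2*Y (A(Y) = -3 + (Y + Y) = -3 + 2*Y)
A(197) - C(-211, 56) = (-3 + 2*197) - (-26 - 211)/(163 + 56) = (-3 + 394) - (-237)/219 = 391 - (-237)/219 = 391 - 1*(-79/73) = 391 + 79/73 = 28622/73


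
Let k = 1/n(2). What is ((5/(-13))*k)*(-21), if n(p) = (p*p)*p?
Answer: 105/104 ≈ 1.0096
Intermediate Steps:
n(p) = p**3 (n(p) = p**2*p = p**3)
k = 1/8 (k = 1/(2**3) = 1/8 ≈ 0.12500)
((5/(-13))*k)*(-21) = ((5/(-13))*(1/8))*(-21) = ((5*(-1/13))*(1/8))*(-21) = -5/13*1/8*(-21) = -5/104*(-21) = 105/104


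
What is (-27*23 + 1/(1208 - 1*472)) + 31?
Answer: -434239/736 ≈ -590.00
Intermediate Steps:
(-27*23 + 1/(1208 - 1*472)) + 31 = (-621 + 1/(1208 - 472)) + 31 = (-621 + 1/736) + 31 = -457055/736 + 31 = -434239/736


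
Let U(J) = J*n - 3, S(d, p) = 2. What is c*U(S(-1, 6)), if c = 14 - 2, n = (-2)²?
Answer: 60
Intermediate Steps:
n = 4
U(J) = -3 + 4*J (U(J) = J*4 - 3 = 4*J - 3 = -3 + 4*J)
c = 12
c*U(S(-1, 6)) = 12*(-3 + 4*2) = 12*(-3 + 8) = 12*5 = 60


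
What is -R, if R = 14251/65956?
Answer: -14251/65956 ≈ -0.21607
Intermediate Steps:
R = 14251/65956 (R = 14251*(1/65956) = 14251/65956 ≈ 0.21607)
-R = -1*14251/65956 = -14251/65956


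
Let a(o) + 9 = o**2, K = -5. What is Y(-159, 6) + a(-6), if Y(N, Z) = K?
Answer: 22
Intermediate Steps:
a(o) = -9 + o**2
Y(N, Z) = -5
Y(-159, 6) + a(-6) = -5 + (-9 + (-6)**2) = -5 + (-9 + 36) = -5 + 27 = 22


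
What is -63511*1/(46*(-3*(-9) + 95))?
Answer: -63511/5612 ≈ -11.317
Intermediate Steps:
-63511*1/(46*(-3*(-9) + 95)) = -63511*1/(46*(27 + 95)) = -63511/(46*122) = -63511/5612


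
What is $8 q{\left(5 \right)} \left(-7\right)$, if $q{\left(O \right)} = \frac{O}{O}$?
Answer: $-56$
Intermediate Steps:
$q{\left(O \right)} = 1$
$8 q{\left(5 \right)} \left(-7\right) = 8 \cdot 1 \left(-7\right) = 8 \left(-7\right) = -56$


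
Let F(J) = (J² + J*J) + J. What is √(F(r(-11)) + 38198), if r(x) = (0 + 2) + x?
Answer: √38351 ≈ 195.83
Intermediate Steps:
r(x) = 2 + x
F(J) = J + 2*J² (F(J) = (J² + J²) + J = 2*J² + J = J + 2*J²)
√(F(r(-11)) + 38198) = √((2 - 11)*(1 + 2*(2 - 11)) + 38198) = √(-9*(1 + 2*(-9)) + 38198) = √(-9*(1 - 18) + 38198) = √(-9*(-17) + 38198) = √(153 + 38198) = √38351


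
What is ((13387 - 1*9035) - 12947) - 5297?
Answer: -13892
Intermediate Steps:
((13387 - 1*9035) - 12947) - 5297 = ((13387 - 9035) - 12947) - 5297 = (4352 - 12947) - 5297 = -8595 - 5297 = -13892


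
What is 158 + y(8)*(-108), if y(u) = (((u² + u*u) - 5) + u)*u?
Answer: -113026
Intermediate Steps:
y(u) = u*(-5 + u + 2*u²) (y(u) = (((u² + u²) - 5) + u)*u = ((2*u² - 5) + u)*u = ((-5 + 2*u²) + u)*u = (-5 + u + 2*u²)*u = u*(-5 + u + 2*u²))
158 + y(8)*(-108) = 158 + (8*(-5 + 8 + 2*8²))*(-108) = 158 + (8*(-5 + 8 + 2*64))*(-108) = 158 + (8*(-5 + 8 + 128))*(-108) = 158 + (8*131)*(-108) = 158 + 1048*(-108) = 158 - 113184 = -113026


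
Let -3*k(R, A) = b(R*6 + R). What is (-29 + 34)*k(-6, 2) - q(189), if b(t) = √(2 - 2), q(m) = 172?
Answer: -172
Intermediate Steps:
b(t) = 0 (b(t) = √0 = 0)
k(R, A) = 0 (k(R, A) = -⅓*0 = 0)
(-29 + 34)*k(-6, 2) - q(189) = (-29 + 34)*0 - 1*172 = 5*0 - 172 = 0 - 172 = -172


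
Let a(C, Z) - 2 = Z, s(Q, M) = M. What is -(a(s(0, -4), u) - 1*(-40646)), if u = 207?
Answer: -40855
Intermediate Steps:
a(C, Z) = 2 + Z
-(a(s(0, -4), u) - 1*(-40646)) = -((2 + 207) - 1*(-40646)) = -(209 + 40646) = -1*40855 = -40855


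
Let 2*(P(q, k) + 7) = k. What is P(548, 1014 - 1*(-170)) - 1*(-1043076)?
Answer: 1043661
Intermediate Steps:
P(q, k) = -7 + k/2
P(548, 1014 - 1*(-170)) - 1*(-1043076) = (-7 + (1014 - 1*(-170))/2) - 1*(-1043076) = (-7 + (1014 + 170)/2) + 1043076 = (-7 + (½)*1184) + 1043076 = (-7 + 592) + 1043076 = 585 + 1043076 = 1043661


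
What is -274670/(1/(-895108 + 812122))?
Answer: 22793764620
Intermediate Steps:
-274670/(1/(-895108 + 812122)) = -274670/(1/(-82986)) = -274670/(-1/82986) = -274670*(-82986) = 22793764620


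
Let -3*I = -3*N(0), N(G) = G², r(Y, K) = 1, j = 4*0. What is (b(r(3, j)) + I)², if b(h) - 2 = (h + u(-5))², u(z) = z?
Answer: 324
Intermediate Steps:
j = 0
b(h) = 2 + (-5 + h)² (b(h) = 2 + (h - 5)² = 2 + (-5 + h)²)
I = 0 (I = -(-1)*0² = -(-1)*0 = -⅓*0 = 0)
(b(r(3, j)) + I)² = ((2 + (-5 + 1)²) + 0)² = ((2 + (-4)²) + 0)² = ((2 + 16) + 0)² = (18 + 0)² = 18² = 324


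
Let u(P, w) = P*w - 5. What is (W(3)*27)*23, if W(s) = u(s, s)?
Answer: 2484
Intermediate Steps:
u(P, w) = -5 + P*w
W(s) = -5 + s² (W(s) = -5 + s*s = -5 + s²)
(W(3)*27)*23 = ((-5 + 3²)*27)*23 = ((-5 + 9)*27)*23 = (4*27)*23 = 108*23 = 2484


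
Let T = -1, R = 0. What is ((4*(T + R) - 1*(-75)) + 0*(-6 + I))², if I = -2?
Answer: 5041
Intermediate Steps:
((4*(T + R) - 1*(-75)) + 0*(-6 + I))² = ((4*(-1 + 0) - 1*(-75)) + 0*(-6 - 2))² = ((4*(-1) + 75) + 0*(-8))² = ((-4 + 75) + 0)² = (71 + 0)² = 71² = 5041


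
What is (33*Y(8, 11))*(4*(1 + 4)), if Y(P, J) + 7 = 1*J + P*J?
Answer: 60720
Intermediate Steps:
Y(P, J) = -7 + J + J*P (Y(P, J) = -7 + (1*J + P*J) = -7 + (J + J*P) = -7 + J + J*P)
(33*Y(8, 11))*(4*(1 + 4)) = (33*(-7 + 11 + 11*8))*(4*(1 + 4)) = (33*(-7 + 11 + 88))*(4*5) = (33*92)*20 = 3036*20 = 60720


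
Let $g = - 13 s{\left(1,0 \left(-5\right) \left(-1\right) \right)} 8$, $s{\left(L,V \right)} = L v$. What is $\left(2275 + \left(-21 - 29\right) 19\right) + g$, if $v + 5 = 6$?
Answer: $1221$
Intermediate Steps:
$v = 1$ ($v = -5 + 6 = 1$)
$s{\left(L,V \right)} = L$ ($s{\left(L,V \right)} = L 1 = L$)
$g = -104$ ($g = \left(-13\right) 1 \cdot 8 = \left(-13\right) 8 = -104$)
$\left(2275 + \left(-21 - 29\right) 19\right) + g = \left(2275 + \left(-21 - 29\right) 19\right) - 104 = \left(2275 - 950\right) - 104 = 1325 - 104 = 1221$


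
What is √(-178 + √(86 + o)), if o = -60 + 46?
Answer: √(-178 + 6*√2) ≈ 13.02*I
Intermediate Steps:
o = -14
√(-178 + √(86 + o)) = √(-178 + √(86 - 14)) = √(-178 + √72) = √(-178 + 6*√2)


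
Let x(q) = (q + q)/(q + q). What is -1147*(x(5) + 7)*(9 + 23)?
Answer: -293632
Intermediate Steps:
x(q) = 1 (x(q) = (2*q)/((2*q)) = (2*q)*(1/(2*q)) = 1)
-1147*(x(5) + 7)*(9 + 23) = -1147*(1 + 7)*(9 + 23) = -9176*32 = -1147*256 = -293632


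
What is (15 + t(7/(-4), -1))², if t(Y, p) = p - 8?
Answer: 36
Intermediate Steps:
t(Y, p) = -8 + p
(15 + t(7/(-4), -1))² = (15 + (-8 - 1))² = (15 - 9)² = 6² = 36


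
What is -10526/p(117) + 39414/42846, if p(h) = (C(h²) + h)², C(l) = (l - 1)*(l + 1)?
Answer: 230667651269329199595/250753188874229955229 ≈ 0.91990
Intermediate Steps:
C(l) = (1 + l)*(-1 + l) (C(l) = (-1 + l)*(1 + l) = (1 + l)*(-1 + l))
p(h) = (-1 + h + h⁴)² (p(h) = ((-1 + (h²)²) + h)² = ((-1 + h⁴) + h)² = (-1 + h + h⁴)²)
-10526/p(117) + 39414/42846 = -10526/(-1 + 117 + 117⁴)² + 39414/42846 = -10526/(-1 + 117 + 187388721)² + 39414*(1/42846) = -10526/(187388837²) + 6569/7141 = -10526/35114576232212569 + 6569/7141 = 230667651269329199595/250753188874229955229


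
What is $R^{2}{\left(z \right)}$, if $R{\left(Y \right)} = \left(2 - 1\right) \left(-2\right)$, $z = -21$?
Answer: $4$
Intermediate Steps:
$R{\left(Y \right)} = -2$ ($R{\left(Y \right)} = 1 \left(-2\right) = -2$)
$R^{2}{\left(z \right)} = \left(-2\right)^{2} = 4$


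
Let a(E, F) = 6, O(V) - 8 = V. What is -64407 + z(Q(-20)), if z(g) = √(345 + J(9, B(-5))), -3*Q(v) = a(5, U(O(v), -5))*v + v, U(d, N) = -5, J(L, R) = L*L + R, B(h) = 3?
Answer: -64407 + √429 ≈ -64386.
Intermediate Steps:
O(V) = 8 + V
J(L, R) = R + L² (J(L, R) = L² + R = R + L²)
Q(v) = -7*v/3 (Q(v) = -(6*v + v)/3 = -7*v/3)
z(g) = √429 (z(g) = √(345 + (3 + 9²)) = √(345 + (3 + 81)) = √(345 + 84) = √429)
-64407 + z(Q(-20)) = -64407 + √429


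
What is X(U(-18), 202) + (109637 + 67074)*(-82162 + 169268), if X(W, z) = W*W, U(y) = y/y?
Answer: 15392588367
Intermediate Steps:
U(y) = 1
X(W, z) = W**2
X(U(-18), 202) + (109637 + 67074)*(-82162 + 169268) = 1**2 + (109637 + 67074)*(-82162 + 169268) = 1 + 176711*87106 = 1 + 15392588366 = 15392588367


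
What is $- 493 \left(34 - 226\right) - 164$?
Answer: $94492$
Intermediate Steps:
$- 493 \left(34 - 226\right) - 164 = \left(-493\right) \left(-192\right) - 164 = 94656 - 164 = 94492$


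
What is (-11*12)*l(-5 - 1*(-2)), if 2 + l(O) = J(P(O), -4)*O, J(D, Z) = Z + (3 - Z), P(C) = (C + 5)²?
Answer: 1452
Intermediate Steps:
P(C) = (5 + C)²
J(D, Z) = 3
l(O) = -2 + 3*O
(-11*12)*l(-5 - 1*(-2)) = (-11*12)*(-2 + 3*(-5 - 1*(-2))) = -132*(-2 + 3*(-5 + 2)) = -132*(-2 + 3*(-3)) = -132*(-2 - 9) = -132*(-11) = 1452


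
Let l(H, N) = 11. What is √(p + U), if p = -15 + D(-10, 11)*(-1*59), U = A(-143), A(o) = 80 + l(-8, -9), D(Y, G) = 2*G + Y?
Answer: 2*I*√158 ≈ 25.14*I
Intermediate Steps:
D(Y, G) = Y + 2*G
A(o) = 91 (A(o) = 80 + 11 = 91)
U = 91
p = -723 (p = -15 + (-10 + 2*11)*(-1*59) = -15 + (-10 + 22)*(-59) = -15 + 12*(-59) = -15 - 708 = -723)
√(p + U) = √(-723 + 91) = √(-632) = 2*I*√158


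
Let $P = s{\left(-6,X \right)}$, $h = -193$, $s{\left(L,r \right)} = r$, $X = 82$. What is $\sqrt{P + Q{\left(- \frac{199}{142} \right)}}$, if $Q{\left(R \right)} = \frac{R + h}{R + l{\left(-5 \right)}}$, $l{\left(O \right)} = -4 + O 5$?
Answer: $\frac{\sqrt{1647362883}}{4317} \approx 9.4018$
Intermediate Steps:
$l{\left(O \right)} = -4 + 5 O$
$Q{\left(R \right)} = \frac{-193 + R}{-29 + R}$ ($Q{\left(R \right)} = \frac{R - 193}{R + \left(-4 + 5 \left(-5\right)\right)} = \frac{-193 + R}{R - 29} = \frac{-193 + R}{-29 + R}$)
$P = 82$
$\sqrt{P + Q{\left(- \frac{199}{142} \right)}} = \sqrt{82 + \frac{-193 - \frac{199}{142}}{-29 - \frac{199}{142}}} = \sqrt{82 + \frac{1}{- \frac{4317}{142}} \left(- \frac{27605}{142}\right)} = \sqrt{82 - - \frac{27605}{4317}} = \sqrt{82 + \frac{27605}{4317}} = \sqrt{\frac{381599}{4317}} = \frac{\sqrt{1647362883}}{4317}$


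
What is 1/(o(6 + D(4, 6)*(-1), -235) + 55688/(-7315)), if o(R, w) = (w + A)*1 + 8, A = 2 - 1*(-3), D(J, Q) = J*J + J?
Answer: -7315/1679618 ≈ -0.0043552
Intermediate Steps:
D(J, Q) = J + J**2 (D(J, Q) = J**2 + J = J + J**2)
A = 5 (A = 2 + 3 = 5)
o(R, w) = 13 + w (o(R, w) = (w + 5)*1 + 8 = (5 + w)*1 + 8 = (5 + w) + 8 = 13 + w)
1/(o(6 + D(4, 6)*(-1), -235) + 55688/(-7315)) = 1/((13 - 235) + 55688/(-7315)) = 1/(-222 + 55688*(-1/7315)) = 1/(-222 - 55688/7315) = 1/(-1679618/7315) = -7315/1679618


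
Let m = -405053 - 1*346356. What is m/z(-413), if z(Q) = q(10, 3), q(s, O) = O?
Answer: -751409/3 ≈ -2.5047e+5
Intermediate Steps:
z(Q) = 3
m = -751409 (m = -405053 - 346356 = -751409)
m/z(-413) = -751409/3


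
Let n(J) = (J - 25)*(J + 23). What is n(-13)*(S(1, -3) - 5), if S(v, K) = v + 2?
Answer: 760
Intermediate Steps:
S(v, K) = 2 + v
n(J) = (-25 + J)*(23 + J)
n(-13)*(S(1, -3) - 5) = (-575 + (-13)**2 - 2*(-13))*((2 + 1) - 5) = (-575 + 169 + 26)*(3 - 5) = -380*(-2) = 760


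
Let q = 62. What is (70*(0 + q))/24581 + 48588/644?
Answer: 299284147/3957541 ≈ 75.624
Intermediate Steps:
(70*(0 + q))/24581 + 48588/644 = (70*(0 + 62))/24581 + 48588/644 = (70*62)*(1/24581) + 48588*(1/644) = 4340*(1/24581) + 12147/161 = 4340/24581 + 12147/161 = 299284147/3957541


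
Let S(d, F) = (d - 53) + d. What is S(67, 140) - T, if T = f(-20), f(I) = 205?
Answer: -124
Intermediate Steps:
S(d, F) = -53 + 2*d (S(d, F) = (-53 + d) + d = -53 + 2*d)
T = 205
S(67, 140) - T = (-53 + 2*67) - 1*205 = (-53 + 134) - 205 = 81 - 205 = -124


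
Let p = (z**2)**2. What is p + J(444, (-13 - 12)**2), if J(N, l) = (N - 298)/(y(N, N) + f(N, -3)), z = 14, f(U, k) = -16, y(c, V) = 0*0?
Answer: 307255/8 ≈ 38407.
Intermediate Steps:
y(c, V) = 0
J(N, l) = 149/8 - N/16 (J(N, l) = (N - 298)/(0 - 16) = (-298 + N)/(-16) = (-298 + N)*(-1/16) = 149/8 - N/16)
p = 38416 (p = (14**2)**2 = 196**2 = 38416)
p + J(444, (-13 - 12)**2) = 38416 + (149/8 - 1/16*444) = 38416 + (149/8 - 111/4) = 38416 - 73/8 = 307255/8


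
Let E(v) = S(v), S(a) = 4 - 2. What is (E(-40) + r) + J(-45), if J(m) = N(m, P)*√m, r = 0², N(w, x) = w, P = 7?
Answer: 2 - 135*I*√5 ≈ 2.0 - 301.87*I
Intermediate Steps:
r = 0
S(a) = 2
E(v) = 2
J(m) = m^(3/2) (J(m) = m*√m = m^(3/2))
(E(-40) + r) + J(-45) = (2 + 0) + (-45)^(3/2) = 2 - 135*I*√5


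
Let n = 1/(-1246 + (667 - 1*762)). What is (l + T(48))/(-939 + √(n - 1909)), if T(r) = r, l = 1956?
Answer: -2523434796/1184947831 - 6012*I*√381435530/1184947831 ≈ -2.1296 - 0.09909*I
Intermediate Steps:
n = -1/1341 (n = 1/(-1246 + (667 - 762)) = 1/(-1246 - 95) = 1/(-1341) = -1/1341 ≈ -0.00074571)
(l + T(48))/(-939 + √(n - 1909)) = (1956 + 48)/(-939 + √(-1/1341 - 1909)) = 2004/(-939 + √(-2559970/1341)) = 2004/(-939 + I*√381435530/447)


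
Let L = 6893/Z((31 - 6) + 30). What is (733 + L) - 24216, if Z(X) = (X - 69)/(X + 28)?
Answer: -900881/14 ≈ -64349.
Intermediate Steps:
Z(X) = (-69 + X)/(28 + X)
L = -572119/14 (L = 6893/(((-69 + ((31 - 6) + 30))/(28 + ((31 - 6) + 30)))) = 6893/(((-69 + (25 + 30))/(28 + (25 + 30)))) = 6893/(((-69 + 55)/(28 + 55))) = 6893/((-14/83)) = 6893/(((1/83)*(-14))) = 6893/(-14/83) = 6893*(-83/14) = -572119/14 ≈ -40866.)
(733 + L) - 24216 = (733 - 572119/14) - 24216 = -561857/14 - 24216 = -900881/14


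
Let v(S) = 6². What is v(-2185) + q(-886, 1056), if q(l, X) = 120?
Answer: 156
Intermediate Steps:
v(S) = 36
v(-2185) + q(-886, 1056) = 36 + 120 = 156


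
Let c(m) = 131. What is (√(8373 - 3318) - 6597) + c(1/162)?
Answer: -6466 + √5055 ≈ -6394.9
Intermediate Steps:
(√(8373 - 3318) - 6597) + c(1/162) = (√(8373 - 3318) - 6597) + 131 = (√5055 - 6597) + 131 = (-6597 + √5055) + 131 = -6466 + √5055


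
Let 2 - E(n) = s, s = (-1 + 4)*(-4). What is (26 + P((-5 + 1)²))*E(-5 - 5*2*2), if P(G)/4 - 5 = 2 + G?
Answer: 1652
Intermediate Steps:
s = -12 (s = 3*(-4) = -12)
P(G) = 28 + 4*G (P(G) = 20 + 4*(2 + G) = 20 + (8 + 4*G) = 28 + 4*G)
E(n) = 14 (E(n) = 2 - 1*(-12) = 2 + 12 = 14)
(26 + P((-5 + 1)²))*E(-5 - 5*2*2) = (26 + (28 + 4*(-5 + 1)²))*14 = (26 + (28 + 4*(-4)²))*14 = (26 + (28 + 4*16))*14 = (26 + (28 + 64))*14 = (26 + 92)*14 = 118*14 = 1652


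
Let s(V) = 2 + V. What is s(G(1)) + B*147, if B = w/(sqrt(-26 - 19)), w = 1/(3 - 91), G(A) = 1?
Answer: 3 + 49*I*sqrt(5)/440 ≈ 3.0 + 0.24902*I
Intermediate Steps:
w = -1/88 (w = 1/(-88) = -1/88 ≈ -0.011364)
B = I*sqrt(5)/1320 (B = -1/(88*sqrt(-26 - 19)) = -(-I*sqrt(5)/15)/88 = -(-1)*I*sqrt(5)/1320 = I*sqrt(5)/1320 ≈ 0.001694*I)
s(G(1)) + B*147 = (2 + 1) + (I*sqrt(5)/1320)*147 = 3 + 49*I*sqrt(5)/440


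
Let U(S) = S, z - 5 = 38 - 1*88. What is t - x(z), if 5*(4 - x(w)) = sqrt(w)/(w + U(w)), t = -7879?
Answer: -7883 - I*sqrt(5)/150 ≈ -7883.0 - 0.014907*I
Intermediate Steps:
z = -45 (z = 5 + (38 - 1*88) = 5 + (38 - 88) = 5 - 50 = -45)
x(w) = 4 - 1/(10*sqrt(w)) (x(w) = 4 - sqrt(w)/(5*(w + w)) = 4 - sqrt(w)/(5*(2*w)) = 4 - 1/(2*w)*sqrt(w)/5 = 4 - 1/(10*sqrt(w)))
t - x(z) = -7879 - (4 - (-1)*I*sqrt(5)/150) = -7879 - (4 + I*sqrt(5)/150) = -7879 + (-4 - I*sqrt(5)/150) = -7883 - I*sqrt(5)/150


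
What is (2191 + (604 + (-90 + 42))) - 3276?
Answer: -529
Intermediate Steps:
(2191 + (604 + (-90 + 42))) - 3276 = (2191 + (604 - 48)) - 3276 = (2191 + 556) - 3276 = 2747 - 3276 = -529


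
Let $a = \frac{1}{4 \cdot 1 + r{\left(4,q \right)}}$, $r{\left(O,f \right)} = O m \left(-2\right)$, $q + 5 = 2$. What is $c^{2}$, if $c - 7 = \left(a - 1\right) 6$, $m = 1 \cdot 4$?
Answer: $\frac{121}{196} \approx 0.61735$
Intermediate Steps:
$m = 4$
$q = -3$ ($q = -5 + 2 = -3$)
$r{\left(O,f \right)} = - 8 O$ ($r{\left(O,f \right)} = O 4 \left(-2\right) = 4 O \left(-2\right) = - 8 O$)
$a = - \frac{1}{28}$ ($a = \frac{1}{4 \cdot 1 - 32} = \frac{1}{4 - 32} = \frac{1}{-28} = - \frac{1}{28} \approx -0.035714$)
$c = \frac{11}{14}$ ($c = 7 + \left(- \frac{1}{28} - 1\right) 6 = 7 - \frac{87}{14} = \frac{11}{14} \approx 0.78571$)
$c^{2} = \left(\frac{11}{14}\right)^{2} = \frac{121}{196}$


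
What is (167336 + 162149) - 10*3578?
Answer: 293705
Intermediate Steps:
(167336 + 162149) - 10*3578 = 329485 - 35780 = 293705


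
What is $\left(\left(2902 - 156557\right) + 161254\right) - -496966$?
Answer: $504565$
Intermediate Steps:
$\left(\left(2902 - 156557\right) + 161254\right) - -496966 = \left(-153655 + 161254\right) + 496966 = 7599 + 496966 = 504565$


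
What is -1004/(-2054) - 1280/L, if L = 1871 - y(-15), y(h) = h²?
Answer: -244134/845221 ≈ -0.28884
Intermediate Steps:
L = 1646 (L = 1871 - 1*(-15)² = 1871 - 1*225 = 1871 - 225 = 1646)
-1004/(-2054) - 1280/L = -1004/(-2054) - 1280/1646 = -1004*(-1/2054) - 1280*1/1646 = 502/1027 - 640/823 = -244134/845221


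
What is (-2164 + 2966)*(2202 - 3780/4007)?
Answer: 7073346468/4007 ≈ 1.7652e+6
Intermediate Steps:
(-2164 + 2966)*(2202 - 3780/4007) = 802*(2202 - 3780*1/4007) = 802*(2202 - 3780/4007) = 802*(8819634/4007) = 7073346468/4007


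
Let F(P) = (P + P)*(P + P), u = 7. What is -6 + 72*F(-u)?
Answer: 14106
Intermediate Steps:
F(P) = 4*P**2 (F(P) = (2*P)*(2*P) = 4*P**2)
-6 + 72*F(-u) = -6 + 72*(4*(-1*7)**2) = -6 + 72*(4*(-7)**2) = -6 + 72*(4*49) = -6 + 72*196 = -6 + 14112 = 14106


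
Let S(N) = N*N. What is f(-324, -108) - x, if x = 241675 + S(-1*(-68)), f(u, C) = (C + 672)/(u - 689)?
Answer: -249501451/1013 ≈ -2.4630e+5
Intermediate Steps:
S(N) = N²
f(u, C) = (672 + C)/(-689 + u)
x = 246299 (x = 241675 + (-1*(-68))² = 241675 + 68² = 241675 + 4624 = 246299)
f(-324, -108) - x = (672 - 108)/(-689 - 324) - 1*246299 = 564/(-1013) - 246299 = -1/1013*564 - 246299 = -564/1013 - 246299 = -249501451/1013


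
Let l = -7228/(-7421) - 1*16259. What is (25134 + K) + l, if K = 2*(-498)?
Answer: 58477287/7421 ≈ 7880.0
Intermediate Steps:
K = -996
l = -120650811/7421 (l = -7228*(-1/7421) - 16259 = 7228/7421 - 16259 = -120650811/7421 ≈ -16258.)
(25134 + K) + l = (25134 - 996) - 120650811/7421 = 24138 - 120650811/7421 = 58477287/7421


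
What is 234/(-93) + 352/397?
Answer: -20054/12307 ≈ -1.6295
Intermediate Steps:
234/(-93) + 352/397 = 234*(-1/93) + 352*(1/397) = -78/31 + 352/397 = -20054/12307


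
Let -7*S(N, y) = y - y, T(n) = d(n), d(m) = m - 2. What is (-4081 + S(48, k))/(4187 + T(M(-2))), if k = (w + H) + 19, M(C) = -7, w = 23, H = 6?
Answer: -4081/4178 ≈ -0.97678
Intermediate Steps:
d(m) = -2 + m
T(n) = -2 + n
k = 48 (k = (23 + 6) + 19 = 29 + 19 = 48)
S(N, y) = 0 (S(N, y) = -(y - y)/7 = -⅐*0 = 0)
(-4081 + S(48, k))/(4187 + T(M(-2))) = (-4081 + 0)/(4187 + (-2 - 7)) = -4081/(4187 - 9) = -4081/4178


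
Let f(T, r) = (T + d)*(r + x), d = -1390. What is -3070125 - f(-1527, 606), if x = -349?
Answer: -2320456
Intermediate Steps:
f(T, r) = (-1390 + T)*(-349 + r) (f(T, r) = (T - 1390)*(r - 349) = (-1390 + T)*(-349 + r))
-3070125 - f(-1527, 606) = -3070125 - (485110 - 1390*606 - 349*(-1527) - 1527*606) = -3070125 - (485110 - 842340 + 532923 - 925362) = -3070125 - 1*(-749669) = -3070125 + 749669 = -2320456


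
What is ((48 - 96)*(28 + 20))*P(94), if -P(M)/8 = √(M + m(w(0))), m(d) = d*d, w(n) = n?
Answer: 18432*√94 ≈ 1.7871e+5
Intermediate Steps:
m(d) = d²
P(M) = -8*√M (P(M) = -8*√(M + 0²) = -8*√(M + 0) = -8*√M)
((48 - 96)*(28 + 20))*P(94) = ((48 - 96)*(28 + 20))*(-8*√94) = (-48*48)*(-8*√94) = -(-18432)*√94 = 18432*√94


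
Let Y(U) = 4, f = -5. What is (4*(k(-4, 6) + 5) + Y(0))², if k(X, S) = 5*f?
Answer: 5776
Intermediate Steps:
k(X, S) = -25 (k(X, S) = 5*(-5) = -25)
(4*(k(-4, 6) + 5) + Y(0))² = (4*(-25 + 5) + 4)² = (4*(-20) + 4)² = (-80 + 4)² = (-76)² = 5776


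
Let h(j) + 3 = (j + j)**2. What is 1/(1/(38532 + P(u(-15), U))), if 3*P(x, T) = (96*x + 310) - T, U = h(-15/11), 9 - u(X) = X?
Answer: 14302873/363 ≈ 39402.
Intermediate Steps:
u(X) = 9 - X
h(j) = -3 + 4*j**2 (h(j) = -3 + (j + j)**2 = -3 + (2*j)**2 = -3 + 4*j**2)
U = 537/121 (U = -3 + 4*(-15/11)**2 = -3 + 4*(225/121) = -3 + 900/121 = 537/121 ≈ 4.4380)
P(x, T) = 310/3 + 32*x - T/3 (P(x, T) = ((96*x + 310) - T)/3 = ((310 + 96*x) - T)/3 = (310 - T + 96*x)/3 = 310/3 + 32*x - T/3)
1/(1/(38532 + P(u(-15), U))) = 1/(1/(38532 + (310/3 + 32*(9 - 1*(-15)) - 1/3*537/121))) = 1/(1/(38532 + (310/3 + 32*(9 + 15) - 179/121))) = 1/(1/(38532 + (310/3 + 32*24 - 179/121))) = 1/(1/(38532 + (310/3 + 768 - 179/121))) = 1/(1/(38532 + 315757/363)) = 1/(1/(14302873/363)) = 1/(363/14302873) = 14302873/363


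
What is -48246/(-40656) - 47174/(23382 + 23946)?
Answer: 346099/1822128 ≈ 0.18994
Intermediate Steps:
-48246/(-40656) - 47174/(23382 + 23946) = -48246*(-1/40656) - 47174/47328 = 731/616 - 47174*1/47328 = 731/616 - 23587/23664 = 346099/1822128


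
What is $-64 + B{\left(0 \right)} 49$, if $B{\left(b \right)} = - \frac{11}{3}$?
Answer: $- \frac{731}{3} \approx -243.67$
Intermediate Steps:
$B{\left(b \right)} = - \frac{11}{3}$ ($B{\left(b \right)} = \left(-11\right) \frac{1}{3} = - \frac{11}{3}$)
$-64 + B{\left(0 \right)} 49 = -64 - \frac{539}{3} = - \frac{731}{3}$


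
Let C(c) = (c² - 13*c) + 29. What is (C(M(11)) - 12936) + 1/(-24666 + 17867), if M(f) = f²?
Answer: 1094638/6799 ≈ 161.00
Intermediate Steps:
C(c) = 29 + c² - 13*c
(C(M(11)) - 12936) + 1/(-24666 + 17867) = ((29 + (11²)² - 13*11²) - 12936) + 1/(-24666 + 17867) = ((29 + 121² - 13*121) - 12936) + 1/(-6799) = ((29 + 14641 - 1573) - 12936) - 1/6799 = (13097 - 12936) - 1/6799 = 161 - 1/6799 = 1094638/6799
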